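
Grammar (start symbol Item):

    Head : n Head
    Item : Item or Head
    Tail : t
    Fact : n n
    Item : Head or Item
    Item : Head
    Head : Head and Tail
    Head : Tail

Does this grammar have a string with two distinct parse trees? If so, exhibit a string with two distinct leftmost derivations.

Ambiguous

Witness: t or t

Derivation 1: Item ⇒ Item or Head ⇒ Head or Head ⇒ Tail or Head ⇒ t or Head ⇒ t or Tail ⇒ t or t
Derivation 2: Item ⇒ Head or Item ⇒ Tail or Item ⇒ t or Item ⇒ t or Head ⇒ t or Tail ⇒ t or t

Two distinct leftmost derivations for the same string.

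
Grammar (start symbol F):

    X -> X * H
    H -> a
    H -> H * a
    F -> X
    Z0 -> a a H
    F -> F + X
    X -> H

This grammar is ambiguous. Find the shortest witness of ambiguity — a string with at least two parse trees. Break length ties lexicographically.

length 1: no string has ≥2 trees
length 3: a * a has 2 parse trees

Two derivations of a * a:
  F ⇒ X ⇒ X * H ⇒ H * H ⇒ a * H ⇒ a * a
  F ⇒ X ⇒ H ⇒ H * a ⇒ a * a

a * a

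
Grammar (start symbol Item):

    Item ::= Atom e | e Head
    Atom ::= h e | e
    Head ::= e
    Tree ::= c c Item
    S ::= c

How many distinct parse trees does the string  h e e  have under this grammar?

1

Parse trees for h e e:
  [Item [Atom h e] e]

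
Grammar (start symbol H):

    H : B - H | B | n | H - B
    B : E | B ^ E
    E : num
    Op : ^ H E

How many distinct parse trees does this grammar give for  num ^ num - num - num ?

4

Parse trees for num ^ num - num - num:
  [H [B [B [E num]] ^ [E num]] - [H [B [E num]] - [H [B [E num]]]]]
  [H [B [B [E num]] ^ [E num]] - [H [H [B [E num]]] - [B [E num]]]]
  [H [H [B [B [E num]] ^ [E num]] - [H [B [E num]]]] - [B [E num]]]
  [H [H [H [B [B [E num]] ^ [E num]]] - [B [E num]]] - [B [E num]]]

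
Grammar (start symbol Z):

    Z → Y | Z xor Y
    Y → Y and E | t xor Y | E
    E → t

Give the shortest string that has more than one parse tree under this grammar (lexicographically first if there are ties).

t xor t

length 1: no string has ≥2 trees
length 3: t xor t has 2 parse trees

Two derivations of t xor t:
  Z ⇒ Y ⇒ t xor Y ⇒ t xor E ⇒ t xor t
  Z ⇒ Z xor Y ⇒ Y xor Y ⇒ E xor Y ⇒ t xor Y ⇒ t xor E ⇒ t xor t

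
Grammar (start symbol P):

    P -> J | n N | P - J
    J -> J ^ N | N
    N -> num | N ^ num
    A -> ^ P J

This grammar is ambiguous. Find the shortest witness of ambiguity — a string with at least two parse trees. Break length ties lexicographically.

num ^ num

length 1: no string has ≥2 trees
length 2: no string has ≥2 trees
length 3: num ^ num has 2 parse trees

Two derivations of num ^ num:
  P ⇒ J ⇒ J ^ N ⇒ N ^ N ⇒ num ^ N ⇒ num ^ num
  P ⇒ J ⇒ N ⇒ N ^ num ⇒ num ^ num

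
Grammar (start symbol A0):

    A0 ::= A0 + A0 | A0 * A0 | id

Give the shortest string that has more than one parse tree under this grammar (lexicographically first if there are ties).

length 1: no string has ≥2 trees
length 3: no string has ≥2 trees
length 5: id * id * id has 2 parse trees

Two derivations of id * id * id:
  A0 ⇒ A0 * A0 ⇒ A0 * A0 * A0 ⇒ id * A0 * A0 ⇒ id * id * A0 ⇒ id * id * id
  A0 ⇒ A0 * A0 ⇒ id * A0 ⇒ id * A0 * A0 ⇒ id * id * A0 ⇒ id * id * id

id * id * id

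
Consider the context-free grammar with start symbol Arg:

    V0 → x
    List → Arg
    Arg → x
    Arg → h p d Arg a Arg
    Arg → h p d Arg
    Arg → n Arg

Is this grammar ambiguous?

Witness: h p d h p d x a x

Derivation 1: Arg ⇒ h p d Arg a Arg ⇒ h p d h p d Arg a Arg ⇒ h p d h p d x a Arg ⇒ h p d h p d x a x
Derivation 2: Arg ⇒ h p d Arg ⇒ h p d h p d Arg a Arg ⇒ h p d h p d x a Arg ⇒ h p d h p d x a x

Two distinct leftmost derivations for the same string.

Ambiguous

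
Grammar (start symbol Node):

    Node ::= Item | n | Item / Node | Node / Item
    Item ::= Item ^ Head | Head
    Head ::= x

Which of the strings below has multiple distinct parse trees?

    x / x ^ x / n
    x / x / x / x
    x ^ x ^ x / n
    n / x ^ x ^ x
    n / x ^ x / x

x / x / x / x

x / x ^ x / n: 1 tree
x / x / x / x: 8 trees
x ^ x ^ x / n: 1 tree
n / x ^ x ^ x: 1 tree
n / x ^ x / x: 1 tree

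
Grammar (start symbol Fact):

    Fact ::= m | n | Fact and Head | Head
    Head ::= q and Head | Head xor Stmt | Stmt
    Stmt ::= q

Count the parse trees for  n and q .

1

Parse trees for n and q:
  [Fact [Fact n] and [Head [Stmt q]]]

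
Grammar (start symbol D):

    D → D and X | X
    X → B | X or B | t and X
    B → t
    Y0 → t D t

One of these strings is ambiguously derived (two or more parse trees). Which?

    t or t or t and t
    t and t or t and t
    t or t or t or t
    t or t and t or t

t or t or t and t: 1 tree
t and t or t and t: 3 trees
t or t or t or t: 1 tree
t or t and t or t: 1 tree

t and t or t and t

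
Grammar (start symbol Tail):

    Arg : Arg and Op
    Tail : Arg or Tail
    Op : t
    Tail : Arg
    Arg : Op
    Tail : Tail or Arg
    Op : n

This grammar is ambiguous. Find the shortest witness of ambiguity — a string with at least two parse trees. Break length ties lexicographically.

n or n

length 1: no string has ≥2 trees
length 3: n or n has 2 parse trees

Two derivations of n or n:
  Tail ⇒ Arg or Tail ⇒ Op or Tail ⇒ n or Tail ⇒ n or Arg ⇒ n or Op ⇒ n or n
  Tail ⇒ Tail or Arg ⇒ Arg or Arg ⇒ Op or Arg ⇒ n or Arg ⇒ n or Op ⇒ n or n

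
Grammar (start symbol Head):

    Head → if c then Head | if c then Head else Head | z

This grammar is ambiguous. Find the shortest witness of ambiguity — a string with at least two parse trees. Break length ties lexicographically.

length 1: no string has ≥2 trees
length 4: no string has ≥2 trees
length 6: no string has ≥2 trees
length 7: no string has ≥2 trees
length 9: if c then if c then z else z has 2 parse trees

Two derivations of if c then if c then z else z:
  Head ⇒ if c then Head ⇒ if c then if c then Head else Head ⇒ if c then if c then z else Head ⇒ if c then if c then z else z
  Head ⇒ if c then Head else Head ⇒ if c then if c then Head else Head ⇒ if c then if c then z else Head ⇒ if c then if c then z else z

if c then if c then z else z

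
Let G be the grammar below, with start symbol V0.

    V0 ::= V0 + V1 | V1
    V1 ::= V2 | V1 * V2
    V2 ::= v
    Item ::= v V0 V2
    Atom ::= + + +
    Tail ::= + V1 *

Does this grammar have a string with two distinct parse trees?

Unambiguous

Only V0, V1, V2 are reachable from V0; ignoring the rest: V0 → V0 + V1 | V1  ;  V1 → V1 * V2 | V2  — a left-associative chain with V2 at the bottom. Each string factors uniquely by precedence.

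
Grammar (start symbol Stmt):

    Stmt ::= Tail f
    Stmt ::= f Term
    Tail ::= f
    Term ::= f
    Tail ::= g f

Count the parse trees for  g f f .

1

Parse trees for g f f:
  [Stmt [Tail g f] f]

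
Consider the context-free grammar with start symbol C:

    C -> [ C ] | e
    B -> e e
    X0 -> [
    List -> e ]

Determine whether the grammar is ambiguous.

Unambiguous

(B, X0, List are unreachable from C, so their rules don't affect L(C).) L(C) is { openⁿ atom closeⁿ : n ≥ 0 }. The bracket depth fixes n, and the derivation is forced at every step.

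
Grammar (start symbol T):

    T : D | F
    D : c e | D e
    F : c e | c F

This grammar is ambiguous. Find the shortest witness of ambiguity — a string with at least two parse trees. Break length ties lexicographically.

c e

length 2: c e has 2 parse trees

Two derivations of c e:
  T ⇒ D ⇒ c e
  T ⇒ F ⇒ c e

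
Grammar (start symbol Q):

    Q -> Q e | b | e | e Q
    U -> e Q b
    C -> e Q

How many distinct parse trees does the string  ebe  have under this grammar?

Parse trees for ebe:
  [Q [Q e [Q b]] e]
  [Q e [Q [Q b] e]]

2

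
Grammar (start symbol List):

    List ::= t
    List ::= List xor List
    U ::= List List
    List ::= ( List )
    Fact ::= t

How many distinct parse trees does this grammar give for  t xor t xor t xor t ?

5

Parse trees for t xor t xor t xor t:
  [List [List t] xor [List [List t] xor [List [List t] xor [List t]]]]
  [List [List t] xor [List [List [List t] xor [List t]] xor [List t]]]
  [List [List [List t] xor [List t]] xor [List [List t] xor [List t]]]
  [List [List [List t] xor [List [List t] xor [List t]]] xor [List t]]
  [List [List [List [List t] xor [List t]] xor [List t]] xor [List t]]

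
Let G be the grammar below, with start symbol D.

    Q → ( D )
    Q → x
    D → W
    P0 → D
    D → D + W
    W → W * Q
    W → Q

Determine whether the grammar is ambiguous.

Only D, W, Q are reachable from D; ignoring the rest: This is a standard precedence ladder (D over W over Q), with each level left-recursive on its own operator ('+' at D, '*' at W). That structure is LR(1), hence unambiguous.

Unambiguous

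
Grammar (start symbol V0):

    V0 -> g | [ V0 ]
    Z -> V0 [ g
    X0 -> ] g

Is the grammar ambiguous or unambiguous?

Unambiguous

Only V0 is reachable from V0; ignoring the rest: L(V0) is { openⁿ atom closeⁿ : n ≥ 0 }. The bracket depth fixes n, and the derivation is forced at every step.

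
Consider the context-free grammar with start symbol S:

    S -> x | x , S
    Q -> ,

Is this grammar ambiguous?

Unambiguous

Only S is reachable from S; ignoring the rest: Right-recursive list with a separator: after each atom, whether the separator follows determines the rule. One parse per string.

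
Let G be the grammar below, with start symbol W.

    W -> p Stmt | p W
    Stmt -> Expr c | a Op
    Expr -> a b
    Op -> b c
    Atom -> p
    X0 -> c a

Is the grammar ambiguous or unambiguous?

Ambiguous

Witness: p a b c

Derivation 1: W ⇒ p Stmt ⇒ p Expr c ⇒ p a b c
Derivation 2: W ⇒ p Stmt ⇒ p a Op ⇒ p a b c

Two distinct leftmost derivations for the same string.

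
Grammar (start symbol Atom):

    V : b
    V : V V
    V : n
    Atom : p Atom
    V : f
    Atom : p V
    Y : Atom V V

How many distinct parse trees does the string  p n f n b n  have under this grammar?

Parse trees for p n f n b n (showing first 6 of 14):
  [Atom p [V [V n] [V [V f] [V [V n] [V [V b] [V n]]]]]]
  [Atom p [V [V n] [V [V f] [V [V [V n] [V b]] [V n]]]]]
  [Atom p [V [V n] [V [V [V f] [V n]] [V [V b] [V n]]]]]
  [Atom p [V [V n] [V [V [V f] [V [V n] [V b]]] [V n]]]]
  [Atom p [V [V n] [V [V [V [V f] [V n]] [V b]] [V n]]]]
  [Atom p [V [V [V n] [V f]] [V [V n] [V [V b] [V n]]]]]

14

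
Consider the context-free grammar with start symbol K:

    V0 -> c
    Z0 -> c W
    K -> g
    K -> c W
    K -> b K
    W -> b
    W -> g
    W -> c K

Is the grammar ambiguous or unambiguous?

Unambiguous

(V0, Z0 are unreachable from K, so their rules don't affect L(K).) Each reachable nonterminal has at most one production per leading terminal, and all productions are right-linear; the derivation is determined token-by-token.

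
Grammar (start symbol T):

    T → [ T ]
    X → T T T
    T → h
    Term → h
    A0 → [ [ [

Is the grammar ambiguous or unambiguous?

Only T is reachable from T; ignoring the rest: Each string is a nest of matched brackets around a single atom. An opening bracket forces the recursive rule; an atom forces the base rule.

Unambiguous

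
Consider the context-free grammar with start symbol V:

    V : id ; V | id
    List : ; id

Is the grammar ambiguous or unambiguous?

Unambiguous

Only V is reachable from V; ignoring the rest: The reachable grammar is A → atom sep A | atom. Each atom is followed by either the separator (recurse) or end-of-string (stop) — no choice point.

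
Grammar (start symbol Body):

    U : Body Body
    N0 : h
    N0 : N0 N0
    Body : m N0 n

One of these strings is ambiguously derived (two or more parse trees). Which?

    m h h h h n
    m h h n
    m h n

m h h h h n

m h h h h n: 5 trees
m h h n: 1 tree
m h n: 1 tree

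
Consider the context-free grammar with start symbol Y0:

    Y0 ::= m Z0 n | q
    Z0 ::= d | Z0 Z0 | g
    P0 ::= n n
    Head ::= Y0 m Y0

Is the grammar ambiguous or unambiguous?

Ambiguous

Witness: m d d d n

Derivation 1: Y0 ⇒ m Z0 n ⇒ m Z0 Z0 n ⇒ m d Z0 n ⇒ m d Z0 Z0 n ⇒ m d d Z0 n ⇒ m d d d n
Derivation 2: Y0 ⇒ m Z0 n ⇒ m Z0 Z0 n ⇒ m Z0 Z0 Z0 n ⇒ m d Z0 Z0 n ⇒ m d d Z0 n ⇒ m d d d n

Two distinct leftmost derivations for the same string.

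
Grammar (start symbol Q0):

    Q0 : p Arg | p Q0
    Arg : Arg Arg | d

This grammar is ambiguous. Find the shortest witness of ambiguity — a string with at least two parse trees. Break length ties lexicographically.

p d d d

length 2: no string has ≥2 trees
length 3: no string has ≥2 trees
length 4: p d d d has 2 parse trees

Two derivations of p d d d:
  Q0 ⇒ p Arg ⇒ p Arg Arg ⇒ p Arg Arg Arg ⇒ p d Arg Arg ⇒ p d d Arg ⇒ p d d d
  Q0 ⇒ p Arg ⇒ p Arg Arg ⇒ p d Arg ⇒ p d Arg Arg ⇒ p d d Arg ⇒ p d d d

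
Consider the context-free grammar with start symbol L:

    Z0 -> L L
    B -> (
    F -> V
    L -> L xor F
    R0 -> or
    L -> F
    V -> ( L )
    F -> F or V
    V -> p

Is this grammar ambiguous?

Unambiguous

(R0, B, Z0 are unreachable from L, so their rules don't affect L(L).) The grammar is stratified — L handles 'xor' (left-recursive), F handles 'or', V atoms. Each operator has a fixed associativity and precedence level, so every string has one parse.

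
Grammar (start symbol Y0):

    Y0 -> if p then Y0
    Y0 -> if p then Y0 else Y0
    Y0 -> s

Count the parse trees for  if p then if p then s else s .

Parse trees for if p then if p then s else s:
  [Y0 if p then [Y0 if p then [Y0 s] else [Y0 s]]]
  [Y0 if p then [Y0 if p then [Y0 s]] else [Y0 s]]

2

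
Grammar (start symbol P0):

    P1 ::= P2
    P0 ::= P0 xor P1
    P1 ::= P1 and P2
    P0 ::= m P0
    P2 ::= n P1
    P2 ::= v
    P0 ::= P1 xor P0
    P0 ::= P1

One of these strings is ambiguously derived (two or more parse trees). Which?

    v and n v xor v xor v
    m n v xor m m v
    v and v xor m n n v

v and n v xor v xor v

v and n v xor v xor v: 4 trees
m n v xor m m v: 1 tree
v and v xor m n n v: 1 tree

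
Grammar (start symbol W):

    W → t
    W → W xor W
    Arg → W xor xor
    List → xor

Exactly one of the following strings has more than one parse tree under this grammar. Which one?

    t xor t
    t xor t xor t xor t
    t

t xor t xor t xor t

t xor t: 1 tree
t xor t xor t xor t: 5 trees
t: 1 tree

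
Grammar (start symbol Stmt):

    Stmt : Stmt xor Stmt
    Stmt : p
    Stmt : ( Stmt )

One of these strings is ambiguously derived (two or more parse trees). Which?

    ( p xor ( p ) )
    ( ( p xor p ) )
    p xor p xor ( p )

( p xor ( p ) ): 1 tree
( ( p xor p ) ): 1 tree
p xor p xor ( p ): 2 trees

p xor p xor ( p )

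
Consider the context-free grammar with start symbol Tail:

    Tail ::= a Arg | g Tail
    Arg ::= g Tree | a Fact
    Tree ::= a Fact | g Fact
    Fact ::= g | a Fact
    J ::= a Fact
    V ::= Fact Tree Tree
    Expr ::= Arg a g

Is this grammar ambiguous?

Only Tail, Arg, Tree, Fact are reachable from Tail; ignoring the rest: Restricted to the reachable nonterminals, every rule has the form A → t or A → t B, and no two rules for the same A share a first terminal. The grammar encodes a DFA — one run per string.

Unambiguous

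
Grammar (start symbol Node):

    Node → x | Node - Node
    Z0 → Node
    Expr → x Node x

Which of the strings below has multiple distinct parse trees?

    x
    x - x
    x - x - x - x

x - x - x - x

x: 1 tree
x - x: 1 tree
x - x - x - x: 5 trees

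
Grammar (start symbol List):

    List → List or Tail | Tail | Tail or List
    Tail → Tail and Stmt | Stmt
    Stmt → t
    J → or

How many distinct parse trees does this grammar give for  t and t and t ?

1

Parse trees for t and t and t:
  [List [Tail [Tail [Tail [Stmt t]] and [Stmt t]] and [Stmt t]]]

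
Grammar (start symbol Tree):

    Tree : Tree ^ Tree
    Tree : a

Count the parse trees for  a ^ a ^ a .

2

Parse trees for a ^ a ^ a:
  [Tree [Tree a] ^ [Tree [Tree a] ^ [Tree a]]]
  [Tree [Tree [Tree a] ^ [Tree a]] ^ [Tree a]]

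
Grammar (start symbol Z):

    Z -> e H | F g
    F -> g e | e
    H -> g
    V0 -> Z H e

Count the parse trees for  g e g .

1

Parse trees for g e g:
  [Z [F g e] g]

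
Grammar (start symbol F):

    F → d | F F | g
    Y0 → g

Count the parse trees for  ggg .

Parse trees for ggg:
  [F [F g] [F [F g] [F g]]]
  [F [F [F g] [F g]] [F g]]

2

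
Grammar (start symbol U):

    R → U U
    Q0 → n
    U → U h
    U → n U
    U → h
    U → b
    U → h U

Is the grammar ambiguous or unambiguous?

Ambiguous

Witness: h h

Derivation 1: U ⇒ U h ⇒ h h
Derivation 2: U ⇒ h U ⇒ h h

Two distinct leftmost derivations for the same string.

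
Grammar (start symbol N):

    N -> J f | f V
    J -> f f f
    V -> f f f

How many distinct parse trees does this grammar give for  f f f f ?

2

Parse trees for f f f f:
  [N [J f f f] f]
  [N f [V f f f]]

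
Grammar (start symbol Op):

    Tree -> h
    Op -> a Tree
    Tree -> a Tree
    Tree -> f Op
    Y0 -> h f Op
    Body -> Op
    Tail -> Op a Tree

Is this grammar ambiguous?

(Body, Tail, Y0 are unreachable from Op, so their rules don't affect L(Op).) Restricted to the reachable nonterminals, every rule has the form A → t or A → t B, and no two rules for the same A share a first terminal. The grammar encodes a DFA — one run per string.

Unambiguous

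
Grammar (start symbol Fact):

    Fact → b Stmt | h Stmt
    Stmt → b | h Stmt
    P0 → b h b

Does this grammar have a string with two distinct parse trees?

Unambiguous

(P0 is unreachable from Fact, so its rules don't affect L(Fact).) Restricted to the reachable nonterminals, every rule has the form A → t or A → t B, and no two rules for the same A share a first terminal. The grammar encodes a DFA — one run per string.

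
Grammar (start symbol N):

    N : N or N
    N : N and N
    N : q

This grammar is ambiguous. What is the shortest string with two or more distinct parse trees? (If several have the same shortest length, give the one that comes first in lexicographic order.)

length 1: no string has ≥2 trees
length 3: no string has ≥2 trees
length 5: q and q and q has 2 parse trees

Two derivations of q and q and q:
  N ⇒ N and N ⇒ N and N and N ⇒ q and N and N ⇒ q and q and N ⇒ q and q and q
  N ⇒ N and N ⇒ q and N ⇒ q and N and N ⇒ q and q and N ⇒ q and q and q

q and q and q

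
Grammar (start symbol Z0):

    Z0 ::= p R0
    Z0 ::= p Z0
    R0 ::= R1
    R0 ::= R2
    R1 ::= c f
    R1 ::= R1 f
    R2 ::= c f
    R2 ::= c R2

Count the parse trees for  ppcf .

Parse trees for ppcf:
  [Z0 p [Z0 p [R0 [R1 c f]]]]
  [Z0 p [Z0 p [R0 [R2 c f]]]]

2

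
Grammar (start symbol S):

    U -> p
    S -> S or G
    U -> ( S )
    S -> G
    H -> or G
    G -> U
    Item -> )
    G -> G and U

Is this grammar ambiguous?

Only S, G, U are reachable from S; ignoring the rest: S → S or G | G  ;  G → G and U | U  — a left-associative chain with U at the bottom. Each string factors uniquely by precedence.

Unambiguous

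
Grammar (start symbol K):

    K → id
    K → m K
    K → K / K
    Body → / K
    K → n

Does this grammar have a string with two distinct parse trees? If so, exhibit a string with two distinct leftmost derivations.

Ambiguous

Witness: m id / id

Derivation 1: K ⇒ m K ⇒ m K / K ⇒ m id / K ⇒ m id / id
Derivation 2: K ⇒ K / K ⇒ m K / K ⇒ m id / K ⇒ m id / id

Two distinct leftmost derivations for the same string.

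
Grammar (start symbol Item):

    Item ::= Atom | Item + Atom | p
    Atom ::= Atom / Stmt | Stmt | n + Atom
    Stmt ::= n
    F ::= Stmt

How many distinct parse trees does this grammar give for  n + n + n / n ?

7

Parse trees for n + n + n / n:
  [Item [Atom [Atom n + [Atom n + [Atom [Stmt n]]]] / [Stmt n]]]
  [Item [Atom n + [Atom [Atom n + [Atom [Stmt n]]] / [Stmt n]]]]
  [Item [Atom n + [Atom n + [Atom [Atom [Stmt n]] / [Stmt n]]]]]
  [Item [Item [Atom [Stmt n]]] + [Atom [Atom n + [Atom [Stmt n]]] / [Stmt n]]]
  [Item [Item [Atom [Stmt n]]] + [Atom n + [Atom [Atom [Stmt n]] / [Stmt n]]]]
  [Item [Item [Atom n + [Atom [Stmt n]]]] + [Atom [Atom [Stmt n]] / [Stmt n]]]
  [Item [Item [Item [Atom [Stmt n]]] + [Atom [Stmt n]]] + [Atom [Atom [Stmt n]] / [Stmt n]]]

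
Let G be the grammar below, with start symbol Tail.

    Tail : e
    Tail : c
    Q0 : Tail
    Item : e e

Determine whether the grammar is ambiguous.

Unambiguous

Only Tail is reachable from Tail; ignoring the rest: Each reachable nonterminal has at most one production per leading terminal, and all productions are right-linear; the derivation is determined token-by-token.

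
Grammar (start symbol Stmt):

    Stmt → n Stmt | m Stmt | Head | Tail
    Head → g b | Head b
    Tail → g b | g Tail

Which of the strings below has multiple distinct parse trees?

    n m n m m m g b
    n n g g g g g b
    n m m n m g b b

n m n m m m g b

n m n m m m g b: 2 trees
n n g g g g g b: 1 tree
n m m n m g b b: 1 tree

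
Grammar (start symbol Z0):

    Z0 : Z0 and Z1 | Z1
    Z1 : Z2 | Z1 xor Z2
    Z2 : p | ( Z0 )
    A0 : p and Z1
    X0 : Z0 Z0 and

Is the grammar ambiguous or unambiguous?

(A0, X0 are unreachable from Z0, so their rules don't affect L(Z0).) Z0 → Z0 and Z1 | Z1  ;  Z1 → Z1 xor Z2 | Z2  — a left-associative chain with Z2 at the bottom. Each string factors uniquely by precedence.

Unambiguous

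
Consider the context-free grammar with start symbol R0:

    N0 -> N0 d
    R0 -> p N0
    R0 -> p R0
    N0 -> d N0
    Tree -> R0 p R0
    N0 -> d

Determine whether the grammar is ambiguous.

Witness: p d d

Derivation 1: R0 ⇒ p N0 ⇒ p N0 d ⇒ p d d
Derivation 2: R0 ⇒ p N0 ⇒ p d N0 ⇒ p d d

Two distinct leftmost derivations for the same string.

Ambiguous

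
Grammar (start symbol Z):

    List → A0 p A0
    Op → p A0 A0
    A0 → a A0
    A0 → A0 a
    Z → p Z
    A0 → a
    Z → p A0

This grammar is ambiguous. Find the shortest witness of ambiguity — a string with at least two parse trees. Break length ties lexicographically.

p a a

length 2: no string has ≥2 trees
length 3: p a a has 2 parse trees

Two derivations of p a a:
  Z ⇒ p A0 ⇒ p a A0 ⇒ p a a
  Z ⇒ p A0 ⇒ p A0 a ⇒ p a a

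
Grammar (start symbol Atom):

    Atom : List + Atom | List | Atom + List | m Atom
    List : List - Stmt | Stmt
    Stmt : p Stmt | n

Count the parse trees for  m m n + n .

4

Parse trees for m m n + n:
  [Atom [Atom m [Atom m [Atom [List [Stmt n]]]]] + [List [Stmt n]]]
  [Atom m [Atom [Atom m [Atom [List [Stmt n]]]] + [List [Stmt n]]]]
  [Atom m [Atom m [Atom [List [Stmt n]] + [Atom [List [Stmt n]]]]]]
  [Atom m [Atom m [Atom [Atom [List [Stmt n]]] + [List [Stmt n]]]]]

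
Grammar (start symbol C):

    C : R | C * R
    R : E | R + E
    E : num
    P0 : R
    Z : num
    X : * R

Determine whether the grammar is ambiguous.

Unambiguous

Only C, R, E are reachable from C; ignoring the rest: The grammar is stratified — C handles '*' (left-recursive), R handles '+', E atoms. Each operator has a fixed associativity and precedence level, so every string has one parse.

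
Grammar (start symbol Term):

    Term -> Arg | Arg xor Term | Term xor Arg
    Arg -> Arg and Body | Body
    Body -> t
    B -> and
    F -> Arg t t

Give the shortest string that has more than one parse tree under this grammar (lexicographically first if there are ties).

t xor t

length 1: no string has ≥2 trees
length 3: t xor t has 2 parse trees

Two derivations of t xor t:
  Term ⇒ Arg xor Term ⇒ Body xor Term ⇒ t xor Term ⇒ t xor Arg ⇒ t xor Body ⇒ t xor t
  Term ⇒ Term xor Arg ⇒ Arg xor Arg ⇒ Body xor Arg ⇒ t xor Arg ⇒ t xor Body ⇒ t xor t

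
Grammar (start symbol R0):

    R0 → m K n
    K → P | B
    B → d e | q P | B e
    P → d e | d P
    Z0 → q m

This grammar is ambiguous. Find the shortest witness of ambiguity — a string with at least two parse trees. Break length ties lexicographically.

length 4: m d e n has 2 parse trees

Two derivations of m d e n:
  R0 ⇒ m K n ⇒ m P n ⇒ m d e n
  R0 ⇒ m K n ⇒ m B n ⇒ m d e n

m d e n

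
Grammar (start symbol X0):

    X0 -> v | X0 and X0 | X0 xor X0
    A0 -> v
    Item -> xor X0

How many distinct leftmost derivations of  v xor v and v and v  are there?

5

Parse trees for v xor v and v and v:
  [X0 [X0 [X0 v] xor [X0 v]] and [X0 [X0 v] and [X0 v]]]
  [X0 [X0 [X0 [X0 v] xor [X0 v]] and [X0 v]] and [X0 v]]
  [X0 [X0 [X0 v] xor [X0 [X0 v] and [X0 v]]] and [X0 v]]
  [X0 [X0 v] xor [X0 [X0 v] and [X0 [X0 v] and [X0 v]]]]
  [X0 [X0 v] xor [X0 [X0 [X0 v] and [X0 v]] and [X0 v]]]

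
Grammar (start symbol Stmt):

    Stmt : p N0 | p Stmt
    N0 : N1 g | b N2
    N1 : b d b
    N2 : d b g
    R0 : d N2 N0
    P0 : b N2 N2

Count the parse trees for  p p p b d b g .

Parse trees for p p p b d b g:
  [Stmt p [Stmt p [Stmt p [N0 [N1 b d b] g]]]]
  [Stmt p [Stmt p [Stmt p [N0 b [N2 d b g]]]]]

2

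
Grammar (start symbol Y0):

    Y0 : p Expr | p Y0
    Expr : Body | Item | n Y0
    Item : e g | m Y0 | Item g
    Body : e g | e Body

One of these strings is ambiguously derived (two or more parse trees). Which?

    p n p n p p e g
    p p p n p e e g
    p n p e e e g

p n p n p p e g: 2 trees
p p p n p e e g: 1 tree
p n p e e e g: 1 tree

p n p n p p e g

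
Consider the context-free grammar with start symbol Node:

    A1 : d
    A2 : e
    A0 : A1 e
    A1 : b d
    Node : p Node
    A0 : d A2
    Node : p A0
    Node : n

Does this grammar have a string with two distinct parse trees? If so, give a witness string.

Witness: p d e

Derivation 1: Node ⇒ p A0 ⇒ p A1 e ⇒ p d e
Derivation 2: Node ⇒ p A0 ⇒ p d A2 ⇒ p d e

Two distinct leftmost derivations for the same string.

Ambiguous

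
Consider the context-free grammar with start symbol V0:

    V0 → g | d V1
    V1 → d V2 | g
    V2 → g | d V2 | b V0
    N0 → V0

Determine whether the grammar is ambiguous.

(N0 is unreachable from V0, so its rules don't affect L(V0).) Each reachable nonterminal has at most one production per leading terminal, and all productions are right-linear; the derivation is determined token-by-token.

Unambiguous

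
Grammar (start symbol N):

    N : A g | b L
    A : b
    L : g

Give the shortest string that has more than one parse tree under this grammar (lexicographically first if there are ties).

b g

length 2: b g has 2 parse trees

Two derivations of b g:
  N ⇒ A g ⇒ b g
  N ⇒ b L ⇒ b g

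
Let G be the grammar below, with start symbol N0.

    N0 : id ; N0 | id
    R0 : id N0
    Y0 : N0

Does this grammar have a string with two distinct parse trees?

Unambiguous

(R0, Y0 are unreachable from N0, so their rules don't affect L(N0).) The reachable grammar is A → atom sep A | atom. Each atom is followed by either the separator (recurse) or end-of-string (stop) — no choice point.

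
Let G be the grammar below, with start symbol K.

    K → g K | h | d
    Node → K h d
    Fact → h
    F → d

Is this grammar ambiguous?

(Node, Fact, F are unreachable from K, so their rules don't affect L(K).) Restricted to the reachable nonterminals, every rule has the form A → t or A → t B, and no two rules for the same A share a first terminal. The grammar encodes a DFA — one run per string.

Unambiguous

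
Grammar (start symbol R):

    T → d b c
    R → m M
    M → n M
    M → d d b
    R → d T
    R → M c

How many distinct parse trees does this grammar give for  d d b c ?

2

Parse trees for d d b c:
  [R d [T d b c]]
  [R [M d d b] c]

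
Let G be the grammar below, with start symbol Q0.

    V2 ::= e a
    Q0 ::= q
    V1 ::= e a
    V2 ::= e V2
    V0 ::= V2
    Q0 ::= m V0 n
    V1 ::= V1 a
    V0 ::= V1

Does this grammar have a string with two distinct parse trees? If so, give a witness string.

Ambiguous

Witness: m e a n

Derivation 1: Q0 ⇒ m V0 n ⇒ m V2 n ⇒ m e a n
Derivation 2: Q0 ⇒ m V0 n ⇒ m V1 n ⇒ m e a n

Two distinct leftmost derivations for the same string.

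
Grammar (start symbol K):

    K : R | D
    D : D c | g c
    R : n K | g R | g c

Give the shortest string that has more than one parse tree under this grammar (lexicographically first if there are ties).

g c

length 2: g c has 2 parse trees

Two derivations of g c:
  K ⇒ R ⇒ g c
  K ⇒ D ⇒ g c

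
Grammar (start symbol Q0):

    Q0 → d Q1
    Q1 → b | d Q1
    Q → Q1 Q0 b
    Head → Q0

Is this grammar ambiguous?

Unambiguous

Only Q0, Q1 are reachable from Q0; ignoring the rest: Each reachable nonterminal has at most one production per leading terminal, and all productions are right-linear; the derivation is determined token-by-token.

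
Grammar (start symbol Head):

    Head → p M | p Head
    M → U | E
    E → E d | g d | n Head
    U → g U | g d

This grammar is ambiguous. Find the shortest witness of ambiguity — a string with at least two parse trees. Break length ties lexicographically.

length 3: p g d has 2 parse trees

Two derivations of p g d:
  Head ⇒ p M ⇒ p U ⇒ p g d
  Head ⇒ p M ⇒ p E ⇒ p g d

p g d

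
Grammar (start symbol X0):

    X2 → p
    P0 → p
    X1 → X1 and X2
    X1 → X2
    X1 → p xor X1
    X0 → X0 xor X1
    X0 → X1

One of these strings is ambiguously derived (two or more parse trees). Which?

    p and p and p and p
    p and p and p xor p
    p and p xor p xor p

p and p and p and p: 1 tree
p and p and p xor p: 1 tree
p and p xor p xor p: 2 trees

p and p xor p xor p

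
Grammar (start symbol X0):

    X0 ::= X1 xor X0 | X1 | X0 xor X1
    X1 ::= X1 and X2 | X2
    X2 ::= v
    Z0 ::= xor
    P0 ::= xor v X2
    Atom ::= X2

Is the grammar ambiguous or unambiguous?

Ambiguous

Witness: v xor v

Derivation 1: X0 ⇒ X1 xor X0 ⇒ X2 xor X0 ⇒ v xor X0 ⇒ v xor X1 ⇒ v xor X2 ⇒ v xor v
Derivation 2: X0 ⇒ X0 xor X1 ⇒ X1 xor X1 ⇒ X2 xor X1 ⇒ v xor X1 ⇒ v xor X2 ⇒ v xor v

Two distinct leftmost derivations for the same string.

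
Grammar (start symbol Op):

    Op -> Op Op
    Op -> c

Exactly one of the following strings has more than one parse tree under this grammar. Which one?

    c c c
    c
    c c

c c c

c c c: 2 trees
c: 1 tree
c c: 1 tree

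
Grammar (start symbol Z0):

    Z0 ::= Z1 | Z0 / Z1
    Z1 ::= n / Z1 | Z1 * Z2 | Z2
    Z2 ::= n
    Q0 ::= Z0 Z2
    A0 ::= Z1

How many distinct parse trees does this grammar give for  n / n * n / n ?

3

Parse trees for n / n * n / n:
  [Z0 [Z0 [Z1 n / [Z1 [Z1 [Z2 n]] * [Z2 n]]]] / [Z1 [Z2 n]]]
  [Z0 [Z0 [Z1 [Z1 n / [Z1 [Z2 n]]] * [Z2 n]]] / [Z1 [Z2 n]]]
  [Z0 [Z0 [Z0 [Z1 [Z2 n]]] / [Z1 [Z1 [Z2 n]] * [Z2 n]]] / [Z1 [Z2 n]]]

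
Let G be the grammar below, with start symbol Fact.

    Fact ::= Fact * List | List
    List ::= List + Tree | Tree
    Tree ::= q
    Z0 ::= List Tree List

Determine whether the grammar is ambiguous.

Unambiguous

Only Fact, List, Tree are reachable from Fact; ignoring the rest: Fact → Fact * List | List  ;  List → List + Tree | Tree  — a left-associative chain with Tree at the bottom. Each string factors uniquely by precedence.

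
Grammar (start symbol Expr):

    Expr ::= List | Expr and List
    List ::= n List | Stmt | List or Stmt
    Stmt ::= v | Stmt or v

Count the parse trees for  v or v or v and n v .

Parse trees for v or v or v and n v:
  [Expr [Expr [List [Stmt [Stmt [Stmt v] or v] or v]]] and [List n [List [Stmt v]]]]
  [Expr [Expr [List [List [Stmt v]] or [Stmt [Stmt v] or v]]] and [List n [List [Stmt v]]]]
  [Expr [Expr [List [List [Stmt [Stmt v] or v]] or [Stmt v]]] and [List n [List [Stmt v]]]]
  [Expr [Expr [List [List [List [Stmt v]] or [Stmt v]] or [Stmt v]]] and [List n [List [Stmt v]]]]

4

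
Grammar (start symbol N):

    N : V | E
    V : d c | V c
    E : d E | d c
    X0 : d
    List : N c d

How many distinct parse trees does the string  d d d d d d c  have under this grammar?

1

Parse trees for d d d d d d c:
  [N [E d [E d [E d [E d [E d [E d c]]]]]]]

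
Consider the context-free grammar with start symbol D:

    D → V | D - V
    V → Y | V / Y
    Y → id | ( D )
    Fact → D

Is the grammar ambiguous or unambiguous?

Unambiguous

(Fact is unreachable from D, so its rules don't affect L(D).) This is a standard precedence ladder (D over V over Y), with each level left-recursive on its own operator ('-' at D, '/' at V). That structure is LR(1), hence unambiguous.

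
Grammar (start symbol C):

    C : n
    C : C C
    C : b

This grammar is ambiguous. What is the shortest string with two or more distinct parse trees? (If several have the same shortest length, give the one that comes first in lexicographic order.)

b b b

length 1: no string has ≥2 trees
length 2: no string has ≥2 trees
length 3: b b b has 2 parse trees

Two derivations of b b b:
  C ⇒ C C ⇒ C C C ⇒ b C C ⇒ b b C ⇒ b b b
  C ⇒ C C ⇒ b C ⇒ b C C ⇒ b b C ⇒ b b b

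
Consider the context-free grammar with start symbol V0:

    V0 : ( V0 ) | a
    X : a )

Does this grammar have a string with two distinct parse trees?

Only V0 is reachable from V0; ignoring the rest: Each string is a nest of matched brackets around a single atom. An opening bracket forces the recursive rule; an atom forces the base rule.

Unambiguous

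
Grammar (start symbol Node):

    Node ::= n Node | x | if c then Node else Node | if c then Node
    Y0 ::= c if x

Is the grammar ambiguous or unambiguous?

Ambiguous

Witness: if c then if c then x else x

Derivation 1: Node ⇒ if c then Node else Node ⇒ if c then if c then Node else Node ⇒ if c then if c then x else Node ⇒ if c then if c then x else x
Derivation 2: Node ⇒ if c then Node ⇒ if c then if c then Node else Node ⇒ if c then if c then x else Node ⇒ if c then if c then x else x

Two distinct leftmost derivations for the same string.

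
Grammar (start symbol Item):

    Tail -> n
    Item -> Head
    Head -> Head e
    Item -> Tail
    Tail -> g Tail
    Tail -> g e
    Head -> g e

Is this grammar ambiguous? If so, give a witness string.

Ambiguous

Witness: g e

Derivation 1: Item ⇒ Head ⇒ g e
Derivation 2: Item ⇒ Tail ⇒ g e

Two distinct leftmost derivations for the same string.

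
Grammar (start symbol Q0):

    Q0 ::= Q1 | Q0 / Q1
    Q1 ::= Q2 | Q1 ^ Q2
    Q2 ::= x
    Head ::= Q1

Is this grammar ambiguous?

(Head is unreachable from Q0, so its rules don't affect L(Q0).) Q0 → Q0 / Q1 | Q1  ;  Q1 → Q1 ^ Q2 | Q2  — a left-associative chain with Q2 at the bottom. Each string factors uniquely by precedence.

Unambiguous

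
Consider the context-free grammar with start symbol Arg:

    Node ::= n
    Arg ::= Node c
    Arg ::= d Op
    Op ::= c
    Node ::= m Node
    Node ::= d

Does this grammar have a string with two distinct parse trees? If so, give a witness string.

Witness: d c

Derivation 1: Arg ⇒ Node c ⇒ d c
Derivation 2: Arg ⇒ d Op ⇒ d c

Two distinct leftmost derivations for the same string.

Ambiguous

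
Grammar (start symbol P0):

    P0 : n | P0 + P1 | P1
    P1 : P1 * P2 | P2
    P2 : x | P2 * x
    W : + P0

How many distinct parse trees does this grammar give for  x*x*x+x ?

Parse trees for x*x*x+x:
  [P0 [P0 [P1 [P1 [P2 x]] * [P2 [P2 x] * x]]] + [P1 [P2 x]]]
  [P0 [P0 [P1 [P1 [P1 [P2 x]] * [P2 x]] * [P2 x]]] + [P1 [P2 x]]]
  [P0 [P0 [P1 [P1 [P2 [P2 x] * x]] * [P2 x]]] + [P1 [P2 x]]]
  [P0 [P0 [P1 [P2 [P2 [P2 x] * x] * x]]] + [P1 [P2 x]]]

4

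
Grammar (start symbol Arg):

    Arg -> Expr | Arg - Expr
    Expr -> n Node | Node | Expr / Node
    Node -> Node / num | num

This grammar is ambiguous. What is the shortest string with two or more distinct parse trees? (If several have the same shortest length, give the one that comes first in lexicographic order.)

num / num

length 1: no string has ≥2 trees
length 2: no string has ≥2 trees
length 3: num / num has 2 parse trees

Two derivations of num / num:
  Arg ⇒ Expr ⇒ Node ⇒ Node / num ⇒ num / num
  Arg ⇒ Expr ⇒ Expr / Node ⇒ Node / Node ⇒ num / Node ⇒ num / num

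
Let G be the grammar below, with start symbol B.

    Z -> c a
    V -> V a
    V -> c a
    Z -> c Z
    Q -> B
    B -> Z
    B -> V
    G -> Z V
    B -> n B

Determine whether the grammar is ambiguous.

Witness: c a

Derivation 1: B ⇒ Z ⇒ c a
Derivation 2: B ⇒ V ⇒ c a

Two distinct leftmost derivations for the same string.

Ambiguous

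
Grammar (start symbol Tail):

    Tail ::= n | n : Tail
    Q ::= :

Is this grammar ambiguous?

Unambiguous

Only Tail is reachable from Tail; ignoring the rest: Right-recursive list with a separator: after each atom, whether the separator follows determines the rule. One parse per string.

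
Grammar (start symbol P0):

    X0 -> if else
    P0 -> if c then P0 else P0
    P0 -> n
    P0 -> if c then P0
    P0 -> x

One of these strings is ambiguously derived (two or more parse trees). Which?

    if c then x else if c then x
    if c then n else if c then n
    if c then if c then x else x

if c then x else if c then x: 1 tree
if c then n else if c then n: 1 tree
if c then if c then x else x: 2 trees

if c then if c then x else x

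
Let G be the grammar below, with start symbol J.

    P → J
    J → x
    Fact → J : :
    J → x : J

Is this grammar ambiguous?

Unambiguous

(P, Fact are unreachable from J, so their rules don't affect L(J).) The reachable grammar is A → atom sep A | atom. Each atom is followed by either the separator (recurse) or end-of-string (stop) — no choice point.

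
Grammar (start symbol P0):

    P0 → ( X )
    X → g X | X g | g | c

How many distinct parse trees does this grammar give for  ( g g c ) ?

1

Parse trees for ( g g c ):
  [P0 ( [X g [X g [X c]]] )]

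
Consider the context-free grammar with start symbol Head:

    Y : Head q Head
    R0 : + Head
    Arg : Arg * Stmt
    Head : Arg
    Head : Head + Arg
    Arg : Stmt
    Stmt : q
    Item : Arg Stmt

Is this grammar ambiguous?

Only Head, Arg, Stmt are reachable from Head; ignoring the rest: Head → Head + Arg | Arg  ;  Arg → Arg * Stmt | Stmt  — a left-associative chain with Stmt at the bottom. Each string factors uniquely by precedence.

Unambiguous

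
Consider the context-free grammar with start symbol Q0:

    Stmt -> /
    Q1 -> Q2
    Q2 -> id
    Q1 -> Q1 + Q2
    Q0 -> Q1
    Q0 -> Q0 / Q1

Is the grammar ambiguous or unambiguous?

Unambiguous

Only Q0, Q1, Q2 are reachable from Q0; ignoring the rest: Q0 → Q0 / Q1 | Q1  ;  Q1 → Q1 + Q2 | Q2  — a left-associative chain with Q2 at the bottom. Each string factors uniquely by precedence.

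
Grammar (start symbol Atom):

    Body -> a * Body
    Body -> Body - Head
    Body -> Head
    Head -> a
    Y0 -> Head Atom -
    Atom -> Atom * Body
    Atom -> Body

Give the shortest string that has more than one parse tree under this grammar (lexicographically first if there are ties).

length 1: no string has ≥2 trees
length 3: a * a has 2 parse trees

Two derivations of a * a:
  Atom ⇒ Atom * Body ⇒ Body * Body ⇒ Head * Body ⇒ a * Body ⇒ a * Head ⇒ a * a
  Atom ⇒ Body ⇒ a * Body ⇒ a * Head ⇒ a * a

a * a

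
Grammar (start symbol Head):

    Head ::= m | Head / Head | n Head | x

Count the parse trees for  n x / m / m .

Parse trees for n x / m / m:
  [Head [Head n [Head x]] / [Head [Head m] / [Head m]]]
  [Head [Head [Head n [Head x]] / [Head m]] / [Head m]]
  [Head [Head n [Head [Head x] / [Head m]]] / [Head m]]
  [Head n [Head [Head x] / [Head [Head m] / [Head m]]]]
  [Head n [Head [Head [Head x] / [Head m]] / [Head m]]]

5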